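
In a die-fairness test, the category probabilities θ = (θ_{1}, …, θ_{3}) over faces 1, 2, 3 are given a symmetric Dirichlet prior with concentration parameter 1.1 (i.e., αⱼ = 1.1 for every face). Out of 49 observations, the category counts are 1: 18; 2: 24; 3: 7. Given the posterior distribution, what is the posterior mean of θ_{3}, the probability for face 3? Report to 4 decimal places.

The Dirichlet prior is conjugate to the Multinomial likelihood: each posterior αⱼ = prior αⱼ + observed count nⱼ.
Posterior concentration: (19.1, 25.1, 8.1), total = 52.3.
E[θ_{3}|data] = α_{3}/Σα = 8.1/52.3 = 0.1549.

0.1549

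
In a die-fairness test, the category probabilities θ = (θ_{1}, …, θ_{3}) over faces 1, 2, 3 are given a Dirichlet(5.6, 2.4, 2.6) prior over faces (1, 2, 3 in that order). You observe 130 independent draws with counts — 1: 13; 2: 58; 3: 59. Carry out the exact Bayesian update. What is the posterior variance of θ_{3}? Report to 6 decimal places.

0.001738

The Dirichlet prior is conjugate to the Multinomial likelihood: each posterior αⱼ = prior αⱼ + observed count nⱼ.
Posterior concentration: (18.6, 60.4, 61.6), total = 140.6.
Var[θ_j] = α_j(Σα−α_j)/((Σα)²(Σα+1)) = 61.6·79.0/(140.6²·141.6) = 0.001738.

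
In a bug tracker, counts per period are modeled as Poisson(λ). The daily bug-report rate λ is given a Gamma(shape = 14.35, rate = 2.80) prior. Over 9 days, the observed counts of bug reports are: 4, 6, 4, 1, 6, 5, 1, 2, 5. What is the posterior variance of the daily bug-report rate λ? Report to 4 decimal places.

With a Gamma(shape α, rate β) prior, the Poisson likelihood is conjugate: the posterior is Gamma(α + ΣXᵢ, β + n).
Sum of counts S = 34 over n = 9 days.
Posterior: Gamma(α+S, β+n) = Gamma(14.35+34, 2.80+9) = Gamma(48.35, 11.80).
Var = α/β² = 48.35/11.80² = 0.3472.

0.3472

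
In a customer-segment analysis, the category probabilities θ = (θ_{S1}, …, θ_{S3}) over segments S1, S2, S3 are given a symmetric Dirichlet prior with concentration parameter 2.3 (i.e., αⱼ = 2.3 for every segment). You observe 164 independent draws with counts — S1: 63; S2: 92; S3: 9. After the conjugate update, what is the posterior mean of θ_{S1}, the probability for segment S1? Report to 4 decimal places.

The Dirichlet prior is conjugate to the Multinomial likelihood: each posterior αⱼ = prior αⱼ + observed count nⱼ.
Posterior concentration: (65.3, 94.3, 11.3), total = 170.9.
E[θ_{S1}|data] = α_{S1}/Σα = 65.3/170.9 = 0.3821.

0.3821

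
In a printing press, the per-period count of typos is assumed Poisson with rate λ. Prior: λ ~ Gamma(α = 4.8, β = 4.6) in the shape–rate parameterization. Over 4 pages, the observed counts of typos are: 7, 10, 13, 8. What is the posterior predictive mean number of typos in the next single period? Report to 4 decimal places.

With a Gamma(shape α, rate β) prior, the Poisson likelihood is conjugate: the posterior is Gamma(α + ΣXᵢ, β + n).
Sum of counts S = 38 over n = 4 pages.
Posterior: Gamma(α+S, β+n) = Gamma(4.8+38, 4.6+4) = Gamma(42.8, 8.6).
The predictive distribution for one future period is NegBinom with mean α/β = 4.9767.

4.9767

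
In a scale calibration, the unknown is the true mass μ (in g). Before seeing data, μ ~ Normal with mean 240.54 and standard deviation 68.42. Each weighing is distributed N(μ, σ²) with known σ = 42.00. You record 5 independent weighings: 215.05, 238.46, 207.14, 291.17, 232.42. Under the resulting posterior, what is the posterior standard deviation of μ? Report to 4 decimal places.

For Normal data with known variance σ², a Normal(μ₀, σ₀²) prior on μ is conjugate. Posterior precision = 1/σ₀² + n/σ²; posterior mean is the precision-weighted average of μ₀ and x̄.
σ₀² = 68.42² = 4681.2964, σ² = 42.00² = 1764; σ² + n·σ₀² = 1764 + 5·4681.2964 = 25170.482.
Posterior precision = 1/σ₀² + n/σ² = 1/4681.2964 + 5/1764 = (σ² + n·σ₀²)/(σ₀²σ²) = 25170.482/(4681.2964·1764); posterior variance σₙ² = σ₀²σ²/(σ² + n·σ₀²) = 4681.2964·1764/25170.482 = 328.075038.
Posterior SD = √σₙ² = √(4681.2964·1764/25170.482) = 18.1128.

18.1128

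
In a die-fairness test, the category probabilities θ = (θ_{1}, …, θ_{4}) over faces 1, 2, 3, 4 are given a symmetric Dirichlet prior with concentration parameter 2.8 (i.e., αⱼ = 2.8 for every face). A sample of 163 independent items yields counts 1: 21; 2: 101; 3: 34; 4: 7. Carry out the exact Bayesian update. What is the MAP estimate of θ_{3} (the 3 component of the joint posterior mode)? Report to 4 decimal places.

The Dirichlet prior is conjugate to the Multinomial likelihood: each posterior αⱼ = prior αⱼ + observed count nⱼ.
Posterior concentration: (23.8, 103.8, 36.8, 9.8), total = 174.2.
Joint mode component: (α_{3}−1)/(Σα−K) = 35.8/170.2 = 0.2103.

0.2103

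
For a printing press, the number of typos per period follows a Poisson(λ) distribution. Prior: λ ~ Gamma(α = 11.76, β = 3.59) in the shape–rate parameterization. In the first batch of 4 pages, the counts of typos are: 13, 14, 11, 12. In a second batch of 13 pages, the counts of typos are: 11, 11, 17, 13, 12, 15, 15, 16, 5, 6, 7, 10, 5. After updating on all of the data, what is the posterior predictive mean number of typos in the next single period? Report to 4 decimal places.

9.9446

With a Gamma(shape α, rate β) prior, the Poisson likelihood is conjugate: the posterior is Gamma(α + ΣXᵢ, β + n).
Batch 1: sum of counts S = 50 over n = 4 pages.
After batch 1: Gamma(α+S, β+n) = Gamma(11.76+50, 3.59+4) = Gamma(61.76, 7.59).
Batch 2: sum of counts S = 143 over n = 13 pages.
After batch 2: Gamma(α+S, β+n) = Gamma(61.76+143, 7.59+13) = Gamma(204.76, 20.59).
The predictive distribution for one future period is NegBinom with mean α/β = 9.9446.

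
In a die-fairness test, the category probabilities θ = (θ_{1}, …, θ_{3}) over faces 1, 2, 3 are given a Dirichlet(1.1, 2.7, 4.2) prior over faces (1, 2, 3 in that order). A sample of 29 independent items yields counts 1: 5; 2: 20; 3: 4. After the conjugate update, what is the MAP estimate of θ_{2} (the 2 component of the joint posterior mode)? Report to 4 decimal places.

The Dirichlet prior is conjugate to the Multinomial likelihood: each posterior αⱼ = prior αⱼ + observed count nⱼ.
Posterior concentration: (6.1, 22.7, 8.2), total = 37.0.
Joint mode component: (α_{2}−1)/(Σα−K) = 21.7/34.0 = 0.6382.

0.6382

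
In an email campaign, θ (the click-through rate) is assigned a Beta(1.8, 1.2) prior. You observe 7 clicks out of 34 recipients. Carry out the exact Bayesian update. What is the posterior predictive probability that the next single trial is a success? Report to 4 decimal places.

The Beta prior is conjugate to a Binomial/Bernoulli likelihood; the update adds successes to α and failures to β.
Posterior: Beta(α+k, β+n−k) = Beta(1.8+7, 1.2+27) = Beta(8.8, 28.2).
For a single future Bernoulli trial, P(success | data) = α/(α+β) = 0.2378.

0.2378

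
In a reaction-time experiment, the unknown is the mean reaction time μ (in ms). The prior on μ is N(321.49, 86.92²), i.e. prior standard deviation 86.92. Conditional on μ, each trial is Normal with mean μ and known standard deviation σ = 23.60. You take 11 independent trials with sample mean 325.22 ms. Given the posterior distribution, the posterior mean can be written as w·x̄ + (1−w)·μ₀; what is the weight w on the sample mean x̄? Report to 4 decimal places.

For Normal data with known variance σ², a Normal(μ₀, σ₀²) prior on μ is conjugate. Posterior precision = 1/σ₀² + n/σ²; posterior mean is the precision-weighted average of μ₀ and x̄.
σ₀² = 86.92² = 7555.0864, σ² = 23.60² = 556.96. Prior precision 1/σ₀² = 1/7555.0864; data precision n/σ² = 11/556.96.
w = (n/σ²)/(1/σ₀² + n/σ²) = n·σ₀²/(σ² + n·σ₀²) = 11·7555.0864/(556.96 + 11·7555.0864) = 83105.9504/83662.9104 = 0.9933.

0.9933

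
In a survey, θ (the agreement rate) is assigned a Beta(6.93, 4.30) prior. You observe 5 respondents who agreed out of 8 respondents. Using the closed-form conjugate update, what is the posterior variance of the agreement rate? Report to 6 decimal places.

0.011641

The Beta prior is conjugate to a Binomial/Bernoulli likelihood; the update adds successes to α and failures to β.
Posterior: Beta(α+k, β+n−k) = Beta(6.93+5, 4.30+3) = Beta(11.93, 7.30).
Var = αβ/((α+β)²(α+β+1)) = 11.93·7.30/(19.23²·20.23) = 0.011641.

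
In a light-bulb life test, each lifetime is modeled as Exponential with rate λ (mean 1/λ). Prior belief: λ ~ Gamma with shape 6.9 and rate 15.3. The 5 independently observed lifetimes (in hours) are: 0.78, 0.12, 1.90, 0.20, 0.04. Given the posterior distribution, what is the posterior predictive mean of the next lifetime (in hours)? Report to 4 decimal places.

1.6826

With a Gamma(shape α, rate β) prior on the exponential rate λ, the posterior after n observations with total T = Σxᵢ is Gamma(α+n, β+T).
Sum of observations T = 3.04 hours; n = 5.
Posterior: Gamma(6.9+5, 15.3+3.04) = Gamma(11.9, 18.34).
The predictive distribution for the next observation is Lomax; its mean is β/(α−1) = 18.34/10.9 = 1.6826.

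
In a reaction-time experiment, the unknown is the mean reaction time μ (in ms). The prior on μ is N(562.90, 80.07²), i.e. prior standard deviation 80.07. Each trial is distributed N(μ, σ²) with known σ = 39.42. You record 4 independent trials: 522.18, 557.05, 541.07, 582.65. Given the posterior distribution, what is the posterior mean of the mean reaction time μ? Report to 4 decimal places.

For Normal data with known variance σ², a Normal(μ₀, σ₀²) prior on μ is conjugate. Posterior precision = 1/σ₀² + n/σ²; posterior mean is the precision-weighted average of μ₀ and x̄.
Σxᵢ = 522.18 + 557.05 + 541.07 + 582.65 = 2202.95, so n·x̄ = 2202.95.
σ₀² = 80.07² = 6411.2049, σ² = 39.42² = 1553.9364; σ² + n·σ₀² = 1553.9364 + 4·6411.2049 = 27198.756.
Posterior mean = (μ₀/σ₀² + n·x̄/σ²)/(1/σ₀² + n/σ²) = (σ²·μ₀ + σ₀²·n·x̄)/(σ² + n·σ₀²) = (1553.9364·562.90 + 6411.2049·2202.95)/27198.756 = 14998274.634015/27198.756 = 551.4324.

551.4324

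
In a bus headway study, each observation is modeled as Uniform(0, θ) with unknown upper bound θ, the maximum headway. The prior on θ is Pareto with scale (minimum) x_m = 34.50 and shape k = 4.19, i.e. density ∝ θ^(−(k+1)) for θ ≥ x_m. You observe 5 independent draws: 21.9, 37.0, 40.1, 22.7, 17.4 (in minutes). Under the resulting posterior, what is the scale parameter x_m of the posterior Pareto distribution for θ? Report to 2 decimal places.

40.10

A Pareto(scale x_m, shape k) prior on the upper bound θ of Uniform(0, θ) is conjugate: posterior is Pareto(max(x_m, max xᵢ), k + n).
Sample maximum = 40.1; prior scale x_m = 34.50 → posterior scale = max = 40.10.
Posterior shape = 4.19 + 5 = 9.19.
Posterior scale x_m = 40.10.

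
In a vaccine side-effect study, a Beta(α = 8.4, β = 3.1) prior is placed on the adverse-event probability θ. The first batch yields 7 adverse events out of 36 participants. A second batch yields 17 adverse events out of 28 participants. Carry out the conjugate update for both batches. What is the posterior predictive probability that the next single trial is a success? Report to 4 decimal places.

The Beta prior is conjugate to a Binomial/Bernoulli likelihood; the update adds successes to α and failures to β.
After batch 1: Beta(8.4+7, 3.1+29) = Beta(15.4, 32.1).
After batch 2: Beta(15.4+17, 32.1+11) = Beta(32.4, 43.1).
For a single future Bernoulli trial, P(success | data) = α/(α+β) = 0.4291.

0.4291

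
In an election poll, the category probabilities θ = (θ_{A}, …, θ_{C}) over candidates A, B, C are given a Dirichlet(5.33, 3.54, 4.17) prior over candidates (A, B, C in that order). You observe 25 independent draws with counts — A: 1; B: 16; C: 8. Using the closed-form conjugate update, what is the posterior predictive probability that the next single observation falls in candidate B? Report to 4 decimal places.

The Dirichlet prior is conjugate to the Multinomial likelihood: each posterior αⱼ = prior αⱼ + observed count nⱼ.
Posterior concentration: (6.33, 19.54, 12.17), total = 38.04.
P(next = B | data) = α_{B}/Σα = 0.5137.

0.5137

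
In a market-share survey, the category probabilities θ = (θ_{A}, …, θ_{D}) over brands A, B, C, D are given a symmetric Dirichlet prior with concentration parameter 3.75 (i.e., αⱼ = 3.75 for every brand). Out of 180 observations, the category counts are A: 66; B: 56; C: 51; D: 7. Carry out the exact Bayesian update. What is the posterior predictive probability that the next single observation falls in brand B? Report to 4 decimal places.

0.3064

The Dirichlet prior is conjugate to the Multinomial likelihood: each posterior αⱼ = prior αⱼ + observed count nⱼ.
Posterior concentration: (69.75, 59.75, 54.75, 10.75), total = 195.00.
P(next = B | data) = α_{B}/Σα = 0.3064.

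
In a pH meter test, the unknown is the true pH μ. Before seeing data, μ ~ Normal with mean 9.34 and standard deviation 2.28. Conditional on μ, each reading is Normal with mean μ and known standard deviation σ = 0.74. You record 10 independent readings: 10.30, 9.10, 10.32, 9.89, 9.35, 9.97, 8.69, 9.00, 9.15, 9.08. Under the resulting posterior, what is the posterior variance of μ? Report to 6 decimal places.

0.054189

For Normal data with known variance σ², a Normal(μ₀, σ₀²) prior on μ is conjugate. Posterior precision = 1/σ₀² + n/σ²; posterior mean is the precision-weighted average of μ₀ and x̄.
σ₀² = 2.28² = 5.1984, σ² = 0.74² = 0.5476; σ² + n·σ₀² = 0.5476 + 10·5.1984 = 52.5316.
Posterior precision = 1/σ₀² + n/σ² = 1/5.1984 + 10/0.5476 = (σ² + n·σ₀²)/(σ₀²σ²) = 52.5316/(5.1984·0.5476); posterior variance σₙ² = σ₀²σ²/(σ² + n·σ₀²) = 5.1984·0.5476/52.5316 = 0.054189.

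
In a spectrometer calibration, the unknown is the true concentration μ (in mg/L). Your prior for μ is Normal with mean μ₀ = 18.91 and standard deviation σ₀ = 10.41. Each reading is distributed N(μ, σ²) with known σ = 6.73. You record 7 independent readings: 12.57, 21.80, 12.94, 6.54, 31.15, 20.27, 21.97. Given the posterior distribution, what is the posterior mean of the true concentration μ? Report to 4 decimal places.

For Normal data with known variance σ², a Normal(μ₀, σ₀²) prior on μ is conjugate. Posterior precision = 1/σ₀² + n/σ²; posterior mean is the precision-weighted average of μ₀ and x̄.
Σxᵢ = 12.57 + 21.80 + 12.94 + 6.54 + 31.15 + 20.27 + 21.97 = 127.24, so n·x̄ = 127.24.
σ₀² = 10.41² = 108.3681, σ² = 6.73² = 45.2929; σ² + n·σ₀² = 45.2929 + 7·108.3681 = 803.8696.
Posterior mean = (μ₀/σ₀² + n·x̄/σ²)/(1/σ₀² + n/σ²) = (σ²·μ₀ + σ₀²·n·x̄)/(σ² + n·σ₀²) = (45.2929·18.91 + 108.3681·127.24)/803.8696 = 14645.245783/803.8696 = 18.2184.

18.2184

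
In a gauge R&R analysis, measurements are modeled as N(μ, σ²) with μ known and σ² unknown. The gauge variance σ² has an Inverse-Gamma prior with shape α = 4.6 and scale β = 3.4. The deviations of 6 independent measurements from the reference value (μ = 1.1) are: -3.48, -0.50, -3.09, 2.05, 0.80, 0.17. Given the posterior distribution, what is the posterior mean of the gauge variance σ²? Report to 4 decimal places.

With known mean μ and an Inverse-Gamma(α, β) prior on σ², the Normal likelihood is conjugate: posterior is Inv-Gamma(α + n/2, β + Σ(xᵢ−μ)²/2).
Σ(xᵢ−μ)² = (-3.48)² + (-0.50)² + (-3.09)² + (2.05)² + (0.80)² + (0.17)² = 26.7799.
Posterior: Inv-Gamma(4.6 + 6/2, 3.4 + 26.7799/2) = Inv-Gamma(7.60, 16.78995).
E[σ²|data] = β/(α−1) = 16.78995/6.60 = 2.5439.

2.5439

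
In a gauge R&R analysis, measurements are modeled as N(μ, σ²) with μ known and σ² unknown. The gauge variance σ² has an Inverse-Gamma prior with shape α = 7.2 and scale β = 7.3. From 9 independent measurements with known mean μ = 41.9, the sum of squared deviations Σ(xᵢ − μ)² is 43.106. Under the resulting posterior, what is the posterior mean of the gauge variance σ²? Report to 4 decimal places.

2.6965

With known mean μ and an Inverse-Gamma(α, β) prior on σ², the Normal likelihood is conjugate: posterior is Inv-Gamma(α + n/2, β + Σ(xᵢ−μ)²/2).
Posterior: Inv-Gamma(7.2 + 9/2, 7.3 + 43.106/2) = Inv-Gamma(11.70, 28.8530).
E[σ²|data] = β/(α−1) = 28.8530/10.70 = 2.6965.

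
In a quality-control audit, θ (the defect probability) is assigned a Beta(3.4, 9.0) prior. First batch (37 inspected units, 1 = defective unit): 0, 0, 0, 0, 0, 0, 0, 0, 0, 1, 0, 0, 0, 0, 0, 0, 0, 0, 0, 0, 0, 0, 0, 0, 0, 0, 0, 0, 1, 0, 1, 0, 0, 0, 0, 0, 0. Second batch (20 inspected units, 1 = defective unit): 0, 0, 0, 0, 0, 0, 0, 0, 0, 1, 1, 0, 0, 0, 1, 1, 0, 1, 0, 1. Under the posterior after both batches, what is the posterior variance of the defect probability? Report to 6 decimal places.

The Beta prior is conjugate to a Binomial/Bernoulli likelihood; the update adds successes to α and failures to β.
After batch 1: Beta(3.4+3, 9.0+34) = Beta(6.4, 43.0).
After batch 2: Beta(6.4+6, 43.0+14) = Beta(12.4, 57.0).
Var = αβ/((α+β)²(α+β+1)) = 12.4·57.0/(69.4²·70.4) = 0.002085.

0.002085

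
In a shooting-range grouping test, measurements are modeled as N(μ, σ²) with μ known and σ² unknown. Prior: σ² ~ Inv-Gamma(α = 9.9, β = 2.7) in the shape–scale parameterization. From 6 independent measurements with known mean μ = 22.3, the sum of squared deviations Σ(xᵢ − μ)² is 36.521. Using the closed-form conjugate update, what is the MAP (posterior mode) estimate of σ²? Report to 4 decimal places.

1.5079

With known mean μ and an Inverse-Gamma(α, β) prior on σ², the Normal likelihood is conjugate: posterior is Inv-Gamma(α + n/2, β + Σ(xᵢ−μ)²/2).
Posterior: Inv-Gamma(9.9 + 6/2, 2.7 + 36.521/2) = Inv-Gamma(12.90, 20.9605).
Mode = β/(α+1) = 20.9605/13.90 = 1.5079.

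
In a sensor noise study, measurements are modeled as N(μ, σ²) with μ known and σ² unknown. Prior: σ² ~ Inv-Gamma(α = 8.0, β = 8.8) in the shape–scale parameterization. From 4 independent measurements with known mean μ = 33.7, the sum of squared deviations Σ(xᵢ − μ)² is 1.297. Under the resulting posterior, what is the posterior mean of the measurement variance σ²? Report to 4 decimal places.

1.0498

With known mean μ and an Inverse-Gamma(α, β) prior on σ², the Normal likelihood is conjugate: posterior is Inv-Gamma(α + n/2, β + Σ(xᵢ−μ)²/2).
Posterior: Inv-Gamma(8.0 + 4/2, 8.8 + 1.297/2) = Inv-Gamma(10.00, 9.4485).
E[σ²|data] = β/(α−1) = 9.4485/9.00 = 1.0498.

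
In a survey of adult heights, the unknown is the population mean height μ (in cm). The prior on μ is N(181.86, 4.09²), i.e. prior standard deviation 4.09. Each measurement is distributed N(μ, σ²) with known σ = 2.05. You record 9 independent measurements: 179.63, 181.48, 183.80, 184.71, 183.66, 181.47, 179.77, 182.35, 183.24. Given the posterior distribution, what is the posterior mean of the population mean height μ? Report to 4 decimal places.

For Normal data with known variance σ², a Normal(μ₀, σ₀²) prior on μ is conjugate. Posterior precision = 1/σ₀² + n/σ²; posterior mean is the precision-weighted average of μ₀ and x̄.
Σxᵢ = 179.63 + 181.48 + 183.80 + 184.71 + 183.66 + 181.47 + 179.77 + 182.35 + 183.24 = 1640.11, so n·x̄ = 1640.11.
σ₀² = 4.09² = 16.7281, σ² = 2.05² = 4.2025; σ² + n·σ₀² = 4.2025 + 9·16.7281 = 154.7554.
Posterior mean = (μ₀/σ₀² + n·x̄/σ²)/(1/σ₀² + n/σ²) = (σ²·μ₀ + σ₀²·n·x̄)/(σ² + n·σ₀²) = (4.2025·181.86 + 16.7281·1640.11)/154.7554 = 28200.190741/154.7554 = 182.2243.

182.2243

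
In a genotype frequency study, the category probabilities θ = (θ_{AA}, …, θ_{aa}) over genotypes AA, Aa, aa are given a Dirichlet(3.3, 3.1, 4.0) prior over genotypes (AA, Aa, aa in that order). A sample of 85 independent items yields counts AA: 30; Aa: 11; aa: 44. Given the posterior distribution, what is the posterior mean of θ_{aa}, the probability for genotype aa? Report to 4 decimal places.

0.5031

The Dirichlet prior is conjugate to the Multinomial likelihood: each posterior αⱼ = prior αⱼ + observed count nⱼ.
Posterior concentration: (33.3, 14.1, 48.0), total = 95.4.
E[θ_{aa}|data] = α_{aa}/Σα = 48.0/95.4 = 0.5031.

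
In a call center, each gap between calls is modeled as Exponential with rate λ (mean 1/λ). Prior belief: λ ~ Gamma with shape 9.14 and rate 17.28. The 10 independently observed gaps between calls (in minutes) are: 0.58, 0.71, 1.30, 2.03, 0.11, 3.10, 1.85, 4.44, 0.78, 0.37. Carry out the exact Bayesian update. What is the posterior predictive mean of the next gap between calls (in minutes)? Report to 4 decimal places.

With a Gamma(shape α, rate β) prior on the exponential rate λ, the posterior after n observations with total T = Σxᵢ is Gamma(α+n, β+T).
Sum of observations T = 15.27 minutes; n = 10.
Posterior: Gamma(9.14+10, 17.28+15.27) = Gamma(19.14, 32.55).
The predictive distribution for the next observation is Lomax; its mean is β/(α−1) = 32.55/18.14 = 1.7944.

1.7944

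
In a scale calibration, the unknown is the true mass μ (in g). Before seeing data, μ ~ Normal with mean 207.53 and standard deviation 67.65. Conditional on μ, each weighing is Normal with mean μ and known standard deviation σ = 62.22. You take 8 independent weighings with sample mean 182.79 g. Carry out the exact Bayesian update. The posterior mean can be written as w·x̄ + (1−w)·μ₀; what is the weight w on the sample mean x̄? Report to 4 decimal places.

For Normal data with known variance σ², a Normal(μ₀, σ₀²) prior on μ is conjugate. Posterior precision = 1/σ₀² + n/σ²; posterior mean is the precision-weighted average of μ₀ and x̄.
σ₀² = 67.65² = 4576.5225, σ² = 62.22² = 3871.3284. Prior precision 1/σ₀² = 1/4576.5225; data precision n/σ² = 8/3871.3284.
w = (n/σ²)/(1/σ₀² + n/σ²) = n·σ₀²/(σ² + n·σ₀²) = 8·4576.5225/(3871.3284 + 8·4576.5225) = 36612.18/40483.5084 = 0.9044.

0.9044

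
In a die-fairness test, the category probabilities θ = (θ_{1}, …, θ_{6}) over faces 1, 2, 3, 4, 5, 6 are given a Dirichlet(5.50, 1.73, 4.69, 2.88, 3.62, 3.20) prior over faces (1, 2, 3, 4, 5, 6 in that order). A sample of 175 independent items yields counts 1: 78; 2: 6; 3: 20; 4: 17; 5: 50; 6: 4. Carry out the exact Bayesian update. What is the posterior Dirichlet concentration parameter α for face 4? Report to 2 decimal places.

The Dirichlet prior is conjugate to the Multinomial likelihood: each posterior αⱼ = prior αⱼ + observed count nⱼ.
Posterior concentration: (83.50, 7.73, 24.69, 19.88, 53.62, 7.20), total = 196.62.
α_{4} = 2.88 + 17 = 19.88.

19.88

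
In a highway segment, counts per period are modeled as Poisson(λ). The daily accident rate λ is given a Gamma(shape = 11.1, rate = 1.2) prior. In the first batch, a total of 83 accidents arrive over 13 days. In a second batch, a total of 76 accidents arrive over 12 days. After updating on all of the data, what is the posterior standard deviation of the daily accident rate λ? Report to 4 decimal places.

0.4978

With a Gamma(shape α, rate β) prior, the Poisson likelihood is conjugate: the posterior is Gamma(α + ΣXᵢ, β + n).
After batch 1: Gamma(α+S, β+n) = Gamma(11.1+83, 1.2+13) = Gamma(94.1, 14.2).
After batch 2: Gamma(α+S, β+n) = Gamma(94.1+76, 14.2+12) = Gamma(170.1, 26.2).
SD = √α/β = √170.1/26.2 = 0.4978.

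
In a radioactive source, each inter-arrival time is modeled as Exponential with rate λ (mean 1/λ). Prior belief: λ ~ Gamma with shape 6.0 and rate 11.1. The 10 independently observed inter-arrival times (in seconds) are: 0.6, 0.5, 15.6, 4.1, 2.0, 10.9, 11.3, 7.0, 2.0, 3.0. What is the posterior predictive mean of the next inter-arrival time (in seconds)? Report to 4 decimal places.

4.5400

With a Gamma(shape α, rate β) prior on the exponential rate λ, the posterior after n observations with total T = Σxᵢ is Gamma(α+n, β+T).
Sum of observations T = 57.0 seconds; n = 10.
Posterior: Gamma(6.0+10, 11.1+57.0) = Gamma(16.0, 68.1).
The predictive distribution for the next observation is Lomax; its mean is β/(α−1) = 68.1/15.0 = 4.5400.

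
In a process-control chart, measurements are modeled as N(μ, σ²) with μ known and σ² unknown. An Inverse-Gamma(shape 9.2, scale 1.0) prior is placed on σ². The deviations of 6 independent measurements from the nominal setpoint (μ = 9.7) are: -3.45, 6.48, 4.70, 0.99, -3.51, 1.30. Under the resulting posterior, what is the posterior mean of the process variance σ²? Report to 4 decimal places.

4.1506

With known mean μ and an Inverse-Gamma(α, β) prior on σ², the Normal likelihood is conjugate: posterior is Inv-Gamma(α + n/2, β + Σ(xᵢ−μ)²/2).
Σ(xᵢ−μ)² = (-3.45)² + (6.48)² + (4.70)² + (0.99)² + (-3.51)² + (1.30)² = 90.9731.
Posterior: Inv-Gamma(9.2 + 6/2, 1.0 + 90.9731/2) = Inv-Gamma(12.20, 46.48655).
E[σ²|data] = β/(α−1) = 46.48655/11.20 = 4.1506.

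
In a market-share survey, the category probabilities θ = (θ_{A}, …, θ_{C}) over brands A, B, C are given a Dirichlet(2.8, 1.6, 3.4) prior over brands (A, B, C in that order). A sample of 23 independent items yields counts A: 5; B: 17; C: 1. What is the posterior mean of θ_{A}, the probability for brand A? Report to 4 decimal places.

The Dirichlet prior is conjugate to the Multinomial likelihood: each posterior αⱼ = prior αⱼ + observed count nⱼ.
Posterior concentration: (7.8, 18.6, 4.4), total = 30.8.
E[θ_{A}|data] = α_{A}/Σα = 7.8/30.8 = 0.2532.

0.2532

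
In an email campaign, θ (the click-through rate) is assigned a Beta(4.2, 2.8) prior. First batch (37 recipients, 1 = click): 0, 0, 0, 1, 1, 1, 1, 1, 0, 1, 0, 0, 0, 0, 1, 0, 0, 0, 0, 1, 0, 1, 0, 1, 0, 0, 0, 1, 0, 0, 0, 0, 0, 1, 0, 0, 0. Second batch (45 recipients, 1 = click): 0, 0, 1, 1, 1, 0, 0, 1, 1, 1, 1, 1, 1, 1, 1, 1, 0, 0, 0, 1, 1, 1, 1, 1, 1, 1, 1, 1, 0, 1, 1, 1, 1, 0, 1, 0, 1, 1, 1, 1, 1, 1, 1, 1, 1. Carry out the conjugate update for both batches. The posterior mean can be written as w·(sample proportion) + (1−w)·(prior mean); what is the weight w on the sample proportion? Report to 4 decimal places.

0.9213

The Beta prior is conjugate to a Binomial/Bernoulli likelihood; the update adds successes to α and failures to β.
Total number of recipients: n = 37 + 45 = 82.
Posterior mean = (α₀+k)/(α₀+β₀+n) = [n/(α₀+β₀+n)]·(k/n) + [(α₀+β₀)/(α₀+β₀+n)]·α₀/(α₀+β₀), so only n and the prior enter the weight.
The weight on the data is w = n/(α₀+β₀+n) = 82/(4.2+2.8+82) = 82/89.0 = 0.9213.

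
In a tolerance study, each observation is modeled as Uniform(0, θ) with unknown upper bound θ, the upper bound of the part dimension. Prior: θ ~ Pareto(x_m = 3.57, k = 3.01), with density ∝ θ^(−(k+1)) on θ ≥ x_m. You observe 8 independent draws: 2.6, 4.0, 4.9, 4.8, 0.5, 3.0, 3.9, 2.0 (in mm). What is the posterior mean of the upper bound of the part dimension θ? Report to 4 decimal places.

A Pareto(scale x_m, shape k) prior on the upper bound θ of Uniform(0, θ) is conjugate: posterior is Pareto(max(x_m, max xᵢ), k + n).
Sample maximum = 4.9; prior scale x_m = 3.57 → posterior scale = max = 4.90.
Posterior shape = 3.01 + 8 = 11.01.
E[θ|data] = k·x_m/(k−1) = 11.01·4.90/10.01 = 5.3895.

5.3895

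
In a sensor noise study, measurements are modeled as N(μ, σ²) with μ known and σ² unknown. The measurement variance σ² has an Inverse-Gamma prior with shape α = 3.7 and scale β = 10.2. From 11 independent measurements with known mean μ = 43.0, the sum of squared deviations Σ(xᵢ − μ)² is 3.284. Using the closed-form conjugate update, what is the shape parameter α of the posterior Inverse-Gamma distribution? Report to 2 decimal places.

With known mean μ and an Inverse-Gamma(α, β) prior on σ², the Normal likelihood is conjugate: posterior is Inv-Gamma(α + n/2, β + Σ(xᵢ−μ)²/2).
Posterior: Inv-Gamma(3.7 + 11/2, 10.2 + 3.284/2) = Inv-Gamma(9.20, 11.8420).
Posterior α = 9.20.

9.20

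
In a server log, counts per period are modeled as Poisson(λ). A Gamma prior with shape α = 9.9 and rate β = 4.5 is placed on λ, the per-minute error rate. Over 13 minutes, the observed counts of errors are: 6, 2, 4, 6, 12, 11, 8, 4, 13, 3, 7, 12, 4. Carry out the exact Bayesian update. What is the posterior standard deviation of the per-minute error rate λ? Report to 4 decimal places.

0.5768

With a Gamma(shape α, rate β) prior, the Poisson likelihood is conjugate: the posterior is Gamma(α + ΣXᵢ, β + n).
Sum of counts S = 92 over n = 13 minutes.
Posterior: Gamma(α+S, β+n) = Gamma(9.9+92, 4.5+13) = Gamma(101.9, 17.5).
SD = √α/β = √101.9/17.5 = 0.5768.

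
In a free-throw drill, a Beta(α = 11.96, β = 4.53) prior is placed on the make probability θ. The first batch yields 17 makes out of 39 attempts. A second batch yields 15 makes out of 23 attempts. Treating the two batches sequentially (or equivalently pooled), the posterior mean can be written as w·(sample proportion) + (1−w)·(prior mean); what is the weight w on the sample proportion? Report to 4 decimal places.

0.7899

The Beta prior is conjugate to a Binomial/Bernoulli likelihood; the update adds successes to α and failures to β.
Total number of attempts: n = 39 + 23 = 62.
Posterior mean = (α₀+k)/(α₀+β₀+n) = [n/(α₀+β₀+n)]·(k/n) + [(α₀+β₀)/(α₀+β₀+n)]·α₀/(α₀+β₀), so only n and the prior enter the weight.
The weight on the data is w = n/(α₀+β₀+n) = 62/(11.96+4.53+62) = 62/78.49 = 0.7899.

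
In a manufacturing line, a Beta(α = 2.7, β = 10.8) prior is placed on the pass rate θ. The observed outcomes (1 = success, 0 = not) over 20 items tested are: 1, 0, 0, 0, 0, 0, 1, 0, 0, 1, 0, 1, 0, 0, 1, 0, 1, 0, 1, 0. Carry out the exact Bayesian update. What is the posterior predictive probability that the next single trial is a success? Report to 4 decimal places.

0.2896

The Beta prior is conjugate to a Binomial/Bernoulli likelihood; the update adds successes to α and failures to β.
Posterior: Beta(α+k, β+n−k) = Beta(2.7+7, 10.8+13) = Beta(9.7, 23.8).
For a single future Bernoulli trial, P(success | data) = α/(α+β) = 0.2896.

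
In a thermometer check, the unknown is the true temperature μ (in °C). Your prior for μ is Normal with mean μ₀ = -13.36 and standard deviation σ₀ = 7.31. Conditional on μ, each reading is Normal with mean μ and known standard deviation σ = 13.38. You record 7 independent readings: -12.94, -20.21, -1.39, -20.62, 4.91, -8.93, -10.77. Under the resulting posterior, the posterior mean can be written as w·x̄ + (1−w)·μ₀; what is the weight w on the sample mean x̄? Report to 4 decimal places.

0.6763

For Normal data with known variance σ², a Normal(μ₀, σ₀²) prior on μ is conjugate. Posterior precision = 1/σ₀² + n/σ²; posterior mean is the precision-weighted average of μ₀ and x̄.
σ₀² = 7.31² = 53.4361, σ² = 13.38² = 179.0244. Prior precision 1/σ₀² = 1/53.4361; data precision n/σ² = 7/179.0244.
w = (n/σ²)/(1/σ₀² + n/σ²) = n·σ₀²/(σ² + n·σ₀²) = 7·53.4361/(179.0244 + 7·53.4361) = 374.0527/553.0771 = 0.6763.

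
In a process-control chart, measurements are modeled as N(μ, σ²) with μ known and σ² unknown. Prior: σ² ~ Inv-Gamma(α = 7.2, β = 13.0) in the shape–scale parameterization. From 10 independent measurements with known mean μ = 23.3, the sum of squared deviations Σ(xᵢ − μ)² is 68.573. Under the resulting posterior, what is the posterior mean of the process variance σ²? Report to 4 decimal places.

With known mean μ and an Inverse-Gamma(α, β) prior on σ², the Normal likelihood is conjugate: posterior is Inv-Gamma(α + n/2, β + Σ(xᵢ−μ)²/2).
Posterior: Inv-Gamma(7.2 + 10/2, 13.0 + 68.573/2) = Inv-Gamma(12.20, 47.2865).
E[σ²|data] = β/(α−1) = 47.2865/11.20 = 4.2220.

4.2220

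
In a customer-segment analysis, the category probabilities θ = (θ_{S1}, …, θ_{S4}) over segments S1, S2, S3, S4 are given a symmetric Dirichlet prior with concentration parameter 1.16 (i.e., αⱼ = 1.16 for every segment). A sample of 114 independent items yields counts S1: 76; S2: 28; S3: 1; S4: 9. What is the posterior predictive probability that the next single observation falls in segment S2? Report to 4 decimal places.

0.2458

The Dirichlet prior is conjugate to the Multinomial likelihood: each posterior αⱼ = prior αⱼ + observed count nⱼ.
Posterior concentration: (77.16, 29.16, 2.16, 10.16), total = 118.64.
P(next = S2 | data) = α_{S2}/Σα = 0.2458.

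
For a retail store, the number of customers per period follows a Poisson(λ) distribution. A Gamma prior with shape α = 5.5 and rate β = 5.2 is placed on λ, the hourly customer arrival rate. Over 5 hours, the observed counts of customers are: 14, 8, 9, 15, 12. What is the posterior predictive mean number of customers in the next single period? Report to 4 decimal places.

6.2255

With a Gamma(shape α, rate β) prior, the Poisson likelihood is conjugate: the posterior is Gamma(α + ΣXᵢ, β + n).
Sum of counts S = 58 over n = 5 hours.
Posterior: Gamma(α+S, β+n) = Gamma(5.5+58, 5.2+5) = Gamma(63.5, 10.2).
The predictive distribution for one future period is NegBinom with mean α/β = 6.2255.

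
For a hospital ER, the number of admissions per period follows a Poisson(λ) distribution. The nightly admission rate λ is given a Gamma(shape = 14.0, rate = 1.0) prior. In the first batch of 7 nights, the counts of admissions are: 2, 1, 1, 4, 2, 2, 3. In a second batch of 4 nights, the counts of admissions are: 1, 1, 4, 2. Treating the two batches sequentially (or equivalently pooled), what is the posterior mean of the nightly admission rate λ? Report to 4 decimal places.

3.0833

With a Gamma(shape α, rate β) prior, the Poisson likelihood is conjugate: the posterior is Gamma(α + ΣXᵢ, β + n).
Batch 1: sum of counts S = 15 over n = 7 nights.
After batch 1: Gamma(α+S, β+n) = Gamma(14.0+15, 1.0+7) = Gamma(29.0, 8.0).
Batch 2: sum of counts S = 8 over n = 4 nights.
After batch 2: Gamma(α+S, β+n) = Gamma(29.0+8, 8.0+4) = Gamma(37.0, 12.0).
Posterior mean = α/β = 37.0/12.0 = 3.0833.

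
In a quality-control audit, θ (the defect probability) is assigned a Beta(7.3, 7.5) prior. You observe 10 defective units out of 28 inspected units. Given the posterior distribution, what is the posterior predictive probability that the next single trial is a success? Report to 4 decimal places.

The Beta prior is conjugate to a Binomial/Bernoulli likelihood; the update adds successes to α and failures to β.
Posterior: Beta(α+k, β+n−k) = Beta(7.3+10, 7.5+18) = Beta(17.3, 25.5).
For a single future Bernoulli trial, P(success | data) = α/(α+β) = 0.4042.

0.4042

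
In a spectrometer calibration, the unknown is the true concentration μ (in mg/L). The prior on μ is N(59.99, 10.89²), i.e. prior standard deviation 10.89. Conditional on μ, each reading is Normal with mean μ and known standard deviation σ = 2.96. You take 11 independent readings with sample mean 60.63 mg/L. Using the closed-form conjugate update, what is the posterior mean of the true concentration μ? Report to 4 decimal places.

60.6257

For Normal data with known variance σ², a Normal(μ₀, σ₀²) prior on μ is conjugate. Posterior precision = 1/σ₀² + n/σ²; posterior mean is the precision-weighted average of μ₀ and x̄.
n·x̄ = 11·60.63 = 666.93.
σ₀² = 10.89² = 118.5921, σ² = 2.96² = 8.7616; σ² + n·σ₀² = 8.7616 + 11·118.5921 = 1313.2747.
Posterior mean = (μ₀/σ₀² + n·x̄/σ²)/(1/σ₀² + n/σ²) = (σ²·μ₀ + σ₀²·n·x̄)/(σ² + n·σ₀²) = (8.7616·59.99 + 118.5921·666.93)/1313.2747 = 79618.237637/1313.2747 = 60.6257.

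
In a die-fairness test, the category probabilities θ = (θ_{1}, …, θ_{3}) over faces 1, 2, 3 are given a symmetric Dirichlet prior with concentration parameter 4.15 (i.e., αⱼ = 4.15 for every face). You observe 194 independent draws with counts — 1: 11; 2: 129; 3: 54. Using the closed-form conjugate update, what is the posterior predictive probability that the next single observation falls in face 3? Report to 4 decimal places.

The Dirichlet prior is conjugate to the Multinomial likelihood: each posterior αⱼ = prior αⱼ + observed count nⱼ.
Posterior concentration: (15.15, 133.15, 58.15), total = 206.45.
P(next = 3 | data) = α_{3}/Σα = 0.2817.

0.2817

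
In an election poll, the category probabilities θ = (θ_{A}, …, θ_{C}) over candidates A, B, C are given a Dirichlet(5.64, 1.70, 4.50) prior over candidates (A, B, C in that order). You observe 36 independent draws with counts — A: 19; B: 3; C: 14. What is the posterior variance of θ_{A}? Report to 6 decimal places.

The Dirichlet prior is conjugate to the Multinomial likelihood: each posterior αⱼ = prior αⱼ + observed count nⱼ.
Posterior concentration: (24.64, 4.70, 18.50), total = 47.84.
Var[θ_j] = α_j(Σα−α_j)/((Σα)²(Σα+1)) = 24.64·23.20/(47.84²·48.84) = 0.005114.

0.005114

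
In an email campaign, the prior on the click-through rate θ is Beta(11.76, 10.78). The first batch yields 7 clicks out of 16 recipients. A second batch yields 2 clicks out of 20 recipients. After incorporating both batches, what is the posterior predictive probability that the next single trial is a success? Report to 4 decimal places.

0.3546

The Beta prior is conjugate to a Binomial/Bernoulli likelihood; the update adds successes to α and failures to β.
After batch 1: Beta(11.76+7, 10.78+9) = Beta(18.76, 19.78).
After batch 2: Beta(18.76+2, 19.78+18) = Beta(20.76, 37.78).
For a single future Bernoulli trial, P(success | data) = α/(α+β) = 0.3546.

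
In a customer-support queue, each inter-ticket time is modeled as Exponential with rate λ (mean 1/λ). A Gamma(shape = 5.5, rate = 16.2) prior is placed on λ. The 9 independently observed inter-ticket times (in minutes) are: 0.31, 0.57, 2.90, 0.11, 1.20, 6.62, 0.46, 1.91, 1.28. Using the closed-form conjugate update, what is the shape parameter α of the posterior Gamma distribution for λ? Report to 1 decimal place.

14.5

With a Gamma(shape α, rate β) prior on the exponential rate λ, the posterior after n observations with total T = Σxᵢ is Gamma(α+n, β+T).
Sum of observations T = 15.36 minutes; n = 9.
Posterior: Gamma(5.5+9, 16.2+15.36) = Gamma(14.5, 31.56).
Posterior α = 14.5.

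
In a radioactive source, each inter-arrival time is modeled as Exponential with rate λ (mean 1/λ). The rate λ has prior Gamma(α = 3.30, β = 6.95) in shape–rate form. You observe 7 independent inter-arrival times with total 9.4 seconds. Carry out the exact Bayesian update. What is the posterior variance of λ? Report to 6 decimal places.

0.038530

With a Gamma(shape α, rate β) prior on the exponential rate λ, the posterior after n observations with total T = Σxᵢ is Gamma(α+n, β+T).
Posterior: Gamma(3.30+7, 6.95+9.4) = Gamma(10.30, 16.35).
Var = α/β² = 0.038530.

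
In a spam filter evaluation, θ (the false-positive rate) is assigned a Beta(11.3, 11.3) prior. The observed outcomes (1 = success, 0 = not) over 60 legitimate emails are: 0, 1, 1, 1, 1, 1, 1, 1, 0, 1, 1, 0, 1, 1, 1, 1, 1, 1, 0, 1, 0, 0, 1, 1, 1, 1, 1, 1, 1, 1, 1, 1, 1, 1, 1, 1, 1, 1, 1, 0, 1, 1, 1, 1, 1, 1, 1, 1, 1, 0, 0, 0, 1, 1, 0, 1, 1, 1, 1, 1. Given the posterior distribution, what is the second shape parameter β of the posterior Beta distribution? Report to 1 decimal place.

22.3

The Beta prior is conjugate to a Binomial/Bernoulli likelihood; the update adds successes to α and failures to β.
Posterior: Beta(α+k, β+n−k) = Beta(11.3+49, 11.3+11) = Beta(60.3, 22.3).
Posterior β = 22.3.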